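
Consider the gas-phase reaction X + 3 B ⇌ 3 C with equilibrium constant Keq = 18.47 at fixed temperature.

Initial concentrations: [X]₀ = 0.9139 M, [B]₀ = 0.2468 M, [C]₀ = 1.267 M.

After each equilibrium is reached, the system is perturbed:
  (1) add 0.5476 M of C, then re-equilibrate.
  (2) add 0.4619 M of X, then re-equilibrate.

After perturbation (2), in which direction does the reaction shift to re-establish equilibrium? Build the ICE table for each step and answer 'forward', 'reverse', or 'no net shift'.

Direction: forward

Q₀ = 148 vs Keq = 18.47 ⇒ Q>K, reverse
Step 1:
                  X         B         C
  I          0.9139    0.2468     1.267
  C         0.05722    0.1716   -0.1716
  E          0.9711    0.4184     1.095
  solve Keq expr → x = -0.05722; check Q = 18.47
Then add 0.5476 M of C.
Step 2:
                  X         B         C
  I          0.9711    0.4184     1.643
  C         0.04824    0.1447   -0.1447
  E           1.019    0.5632     1.498
  solve Keq expr → x = -0.04824; check Q = 18.47
Then add 0.4619 M of X.
Step 3:
                  X         B         C
  I           1.481    0.5632     1.498
  C        -0.01604  -0.04813   0.04813
  E           1.465    0.5151     1.546
  solve Keq expr → x = 0.01604; check Q = 18.47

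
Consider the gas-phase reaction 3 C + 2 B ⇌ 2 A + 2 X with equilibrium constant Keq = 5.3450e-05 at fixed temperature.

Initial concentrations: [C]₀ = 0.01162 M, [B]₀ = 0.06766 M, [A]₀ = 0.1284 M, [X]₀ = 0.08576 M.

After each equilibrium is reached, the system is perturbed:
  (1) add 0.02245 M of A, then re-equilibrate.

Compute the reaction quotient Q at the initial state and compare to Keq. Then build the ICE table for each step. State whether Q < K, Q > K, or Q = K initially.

Q₀ = 1.6882e+04 vs Keq = 5.3450e-05 ⇒ Q>K, reverse
Step 1:
                  C         B         A         X
  Initial   0.01162   0.06766    0.1284   0.08576
  Change     0.1267   0.08446  -0.08446  -0.08446
  Equil      0.1383    0.1521   0.04394  0.001302
  solve Keq expr → x = -0.04223; check Q = 5.3450e-05
Then add 0.02245 M of A.
Step 2:
                  C         B         A         X
  Initial    0.1383    0.1521   0.06639  0.001302
  Change  6.3925e-04 4.2617e-04 -4.2617e-04 -4.2617e-04
  Equil      0.1389    0.1525   0.06597 8.7564e-04
  solve Keq expr → x = -2.1308e-04; check Q = 5.3450e-05

Q₀ = 1.6882e+04; Q > K (proceeds reverse)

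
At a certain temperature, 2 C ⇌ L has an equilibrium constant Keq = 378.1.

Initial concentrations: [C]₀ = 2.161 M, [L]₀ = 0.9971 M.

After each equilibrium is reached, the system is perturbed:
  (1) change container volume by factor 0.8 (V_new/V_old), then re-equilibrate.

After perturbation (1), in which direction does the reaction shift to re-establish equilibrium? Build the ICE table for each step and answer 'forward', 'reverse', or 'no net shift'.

Q₀ = 0.2135 vs Keq = 378.1 ⇒ Q<K, forward
Step 1:
                  C         L
  I           2.161    0.9971
  C          -2.088     1.044
  E         0.07347     2.041
  solve Keq expr → x = 1.044; check Q = 378.1
Then change container volume by factor 0.8 (V_new/V_old).
Step 2:
                  C         L
  I         0.09184     2.551
  C       -0.009618  0.004809
  E         0.08222     2.556
  solve Keq expr → x = 0.004809; check Q = 378.1

Direction: forward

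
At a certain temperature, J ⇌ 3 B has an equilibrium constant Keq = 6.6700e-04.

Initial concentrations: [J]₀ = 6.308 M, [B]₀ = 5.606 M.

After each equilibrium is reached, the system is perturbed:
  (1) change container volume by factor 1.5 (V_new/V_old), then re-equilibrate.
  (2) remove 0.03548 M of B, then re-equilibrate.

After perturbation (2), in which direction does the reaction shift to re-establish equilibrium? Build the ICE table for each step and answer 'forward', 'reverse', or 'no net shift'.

Direction: forward

Q₀ = 27.93 vs Keq = 6.6700e-04 ⇒ Q>K, reverse
Step 1:
                    J           B
  init          6.308       5.606
  Δ              1.81       -5.43
  eq            8.118      0.1756
  solve Keq expr → x = -1.81; check Q = 6.6700e-04
Then change container volume by factor 1.5 (V_new/V_old).
Step 2:
                    J           B
  init          5.412      0.1171
  Δ          -0.01207     0.03622
  eq              5.4      0.1533
  solve Keq expr → x = 0.01207; check Q = 6.6700e-04
Then remove 0.03548 M of B.
Step 3:
                    J           B
  init            5.4      0.1178
  Δ          -0.01179     0.03537
  eq            5.388      0.1532
  solve Keq expr → x = 0.01179; check Q = 6.6700e-04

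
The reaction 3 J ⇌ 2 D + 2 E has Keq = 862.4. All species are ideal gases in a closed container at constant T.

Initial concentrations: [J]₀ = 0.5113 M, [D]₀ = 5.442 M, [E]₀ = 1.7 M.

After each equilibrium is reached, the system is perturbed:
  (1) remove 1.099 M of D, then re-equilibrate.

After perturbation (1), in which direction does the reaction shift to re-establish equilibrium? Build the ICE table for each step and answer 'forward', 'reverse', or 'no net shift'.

Direction: forward

Q₀ = 640.3 vs Keq = 862.4 ⇒ Q<K, forward
Step 1:
                    J           D           E
  init         0.5113       5.442         1.7
  Δ          -0.04169     0.02779     0.02779
  eq           0.4696        5.47       1.728
  solve Keq expr → x = 0.0139; check Q = 862.4
Then remove 1.099 M of D.
Step 2:
                    J           D           E
  init         0.4696       4.371       1.728
  Δ          -0.05695     0.03797     0.03797
  eq           0.4127       4.409       1.766
  solve Keq expr → x = 0.01898; check Q = 862.4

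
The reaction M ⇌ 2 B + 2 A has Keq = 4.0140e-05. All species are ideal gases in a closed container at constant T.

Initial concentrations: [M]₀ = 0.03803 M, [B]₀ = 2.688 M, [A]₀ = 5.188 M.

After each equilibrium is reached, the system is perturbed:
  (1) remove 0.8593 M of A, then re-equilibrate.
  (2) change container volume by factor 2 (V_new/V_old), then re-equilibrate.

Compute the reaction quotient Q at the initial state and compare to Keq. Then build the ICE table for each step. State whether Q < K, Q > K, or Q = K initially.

Q₀ = 5114; Q > K (proceeds reverse)

Q₀ = 5114 vs Keq = 4.0140e-05 ⇒ Q>K, reverse
Step 1:
                   M          B          A
  I          0.03803      2.688      5.188
  C            1.343     -2.685     -2.685
  E            1.381   0.002974      2.503
  solve Keq expr → x = -1.343; check Q = 4.0140e-05
Then remove 0.8593 M of A.
Step 2:
                   M          B          A
  I            1.381   0.002974      1.644
  C       -7.7465e-04   0.001549   0.001549
  E             1.38   0.004523      1.645
  solve Keq expr → x = 7.7465e-04; check Q = 4.0140e-05
Then change container volume by factor 2 (V_new/V_old).
Step 3:
                   M          B          A
  I           0.6899   0.002262     0.8226
  C        -0.002047   0.004094   0.004094
  E           0.6878   0.006356     0.8267
  solve Keq expr → x = 0.002047; check Q = 4.0140e-05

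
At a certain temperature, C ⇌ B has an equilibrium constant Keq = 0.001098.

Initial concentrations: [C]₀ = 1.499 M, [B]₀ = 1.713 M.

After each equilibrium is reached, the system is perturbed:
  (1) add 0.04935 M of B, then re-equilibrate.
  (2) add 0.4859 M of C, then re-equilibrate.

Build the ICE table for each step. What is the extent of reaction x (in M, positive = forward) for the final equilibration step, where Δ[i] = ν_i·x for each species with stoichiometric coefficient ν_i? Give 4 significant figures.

Q₀ = 1.143 vs Keq = 0.001098 ⇒ Q>K, reverse
Step 1:
                  C         B
  init        1.499     1.713
  Δ           1.709    -1.709
  eq          3.208  0.003523
  solve Keq expr → x = -1.709; check Q = 0.001098
Then add 0.04935 M of B.
Step 2:
                  C         B
  init        3.208   0.05287
  Δ          0.0493   -0.0493
  eq          3.258  0.003577
  solve Keq expr → x = -0.0493; check Q = 0.001098
Then add 0.4859 M of C.
Step 3:
                  C         B
  init        3.744  0.003577
  Δ       -5.3293e-04 5.3293e-04
  eq          3.743   0.00411
  solve Keq expr → x = 5.3293e-04; check Q = 0.001098

x = 5.3293e-04 M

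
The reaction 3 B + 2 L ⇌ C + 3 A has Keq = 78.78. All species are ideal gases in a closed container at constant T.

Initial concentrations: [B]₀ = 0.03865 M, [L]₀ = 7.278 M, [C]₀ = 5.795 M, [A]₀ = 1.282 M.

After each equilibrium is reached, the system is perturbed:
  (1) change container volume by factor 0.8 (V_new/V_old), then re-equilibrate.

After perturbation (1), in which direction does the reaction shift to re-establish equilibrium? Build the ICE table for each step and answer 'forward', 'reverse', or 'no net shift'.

Direction: forward

Q₀ = 3992 vs Keq = 78.78 ⇒ Q>K, reverse
Step 1:
                   B          L          C          A
  init       0.03865      7.278      5.795      1.282
  Δ          0.09302    0.06201   -0.03101   -0.09302
  eq          0.1317       7.34      5.764      1.189
  solve Keq expr → x = -0.03101; check Q = 78.78
Then change container volume by factor 0.8 (V_new/V_old).
Step 2:
                   B          L          C          A
  init        0.1646      9.175      7.205      1.486
  Δ          -0.0106  -0.007069   0.003534     0.0106
  eq           0.154      9.168      7.209      1.497
  solve Keq expr → x = 0.003534; check Q = 78.78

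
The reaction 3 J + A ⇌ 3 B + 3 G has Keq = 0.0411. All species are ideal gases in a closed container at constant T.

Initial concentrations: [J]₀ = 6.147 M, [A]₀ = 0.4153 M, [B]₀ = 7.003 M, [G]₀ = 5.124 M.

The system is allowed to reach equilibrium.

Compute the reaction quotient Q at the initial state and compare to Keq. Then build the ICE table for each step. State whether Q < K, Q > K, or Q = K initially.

Q₀ = 479; Q > K (proceeds reverse)

Q₀ = 479 vs Keq = 0.0411 ⇒ Q>K, reverse
Step 1:
                  J         A         B         G
  I           6.147    0.4153     7.003     5.124
  C           3.831     1.277    -3.831    -3.831
  E           9.978     1.692     3.172     1.293
  solve Keq expr → x = -1.277; check Q = 0.0411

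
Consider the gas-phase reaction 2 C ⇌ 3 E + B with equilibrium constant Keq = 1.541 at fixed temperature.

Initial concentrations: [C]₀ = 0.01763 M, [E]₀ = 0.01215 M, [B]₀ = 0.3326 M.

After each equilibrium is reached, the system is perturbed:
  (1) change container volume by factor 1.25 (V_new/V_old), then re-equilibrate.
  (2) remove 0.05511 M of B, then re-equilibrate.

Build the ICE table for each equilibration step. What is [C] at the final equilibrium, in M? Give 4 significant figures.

Q₀ = 0.001919 vs Keq = 1.541 ⇒ Q<K, forward
Step 1:
                  C         E         B
  init      0.01763   0.01215    0.3326
  Δ        -0.01467     0.022  0.007333
  eq       0.002964   0.03415    0.3399
  solve Keq expr → x = 0.007333; check Q = 1.541
Then change container volume by factor 1.25 (V_new/V_old).
Step 2:
                  C         E         B
  init     0.002371   0.02732    0.2719
  Δ       -4.0920e-04 6.1380e-04 2.0460e-04
  eq       0.001962   0.02793    0.2722
  solve Keq expr → x = 2.0460e-04; check Q = 1.541
Then remove 0.05511 M of B.
Step 3:
                  C         E         B
  init     0.001962   0.02793     0.217
  Δ       -1.8353e-04 2.7529e-04 9.1764e-05
  eq       0.001778   0.02821    0.2171
  solve Keq expr → x = 9.1764e-05; check Q = 1.541

[C]_eq = 0.001778 M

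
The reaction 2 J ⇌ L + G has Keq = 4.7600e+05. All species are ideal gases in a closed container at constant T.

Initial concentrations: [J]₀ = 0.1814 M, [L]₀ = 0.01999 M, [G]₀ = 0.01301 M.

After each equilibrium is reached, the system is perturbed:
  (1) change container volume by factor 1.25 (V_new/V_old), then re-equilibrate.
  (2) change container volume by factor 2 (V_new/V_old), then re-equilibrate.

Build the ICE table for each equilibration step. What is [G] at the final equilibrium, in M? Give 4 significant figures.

[G]_eq = 0.04145 M

Q₀ = 0.007903 vs Keq = 4.7600e+05 ⇒ Q<K, forward
Step 1:
                  J         L         G
  Initial    0.1814   0.01999   0.01301
  Change    -0.1812   0.09062   0.09062
  Equil   1.5518e-04    0.1106    0.1036
  solve Keq expr → x = 0.09062; check Q = 4.7600e+05
Then change container volume by factor 1.25 (V_new/V_old).
Step 2:
                  J         L         G
  Initial 1.2415e-04   0.08849   0.08291
  Change          0         0         0
  Equil   1.2415e-04   0.08849   0.08291
  solve Keq expr → x = 0; check Q = 4.7600e+05
Then change container volume by factor 2 (V_new/V_old).
Step 3:
                  J         L         G
  Initial 6.2074e-05   0.04424   0.04145
  Change          0         0         0
  Equil   6.2074e-05   0.04424   0.04145
  solve Keq expr → x = 0; check Q = 4.7600e+05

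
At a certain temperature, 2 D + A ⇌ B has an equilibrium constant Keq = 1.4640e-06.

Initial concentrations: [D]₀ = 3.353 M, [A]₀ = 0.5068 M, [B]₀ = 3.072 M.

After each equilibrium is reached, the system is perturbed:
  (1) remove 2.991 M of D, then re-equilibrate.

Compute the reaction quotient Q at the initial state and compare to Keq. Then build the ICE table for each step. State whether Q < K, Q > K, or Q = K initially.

Q₀ = 0.5392 vs Keq = 1.4640e-06 ⇒ Q>K, reverse
Step 1:
                  D         A         B
  init        3.353    0.5068     3.072
  Δ           6.143     3.072    -3.072
  eq          9.496     3.578 4.7240e-04
  solve Keq expr → x = -3.072; check Q = 1.4640e-06
Then remove 2.991 M of D.
Step 2:
                  D         A         B
  init        6.505     3.578 4.7240e-04
  Δ       5.0134e-04 2.5067e-04 -2.5067e-04
  eq          6.506     3.579 2.2173e-04
  solve Keq expr → x = -2.5067e-04; check Q = 1.4640e-06

Q₀ = 0.5392; Q > K (proceeds reverse)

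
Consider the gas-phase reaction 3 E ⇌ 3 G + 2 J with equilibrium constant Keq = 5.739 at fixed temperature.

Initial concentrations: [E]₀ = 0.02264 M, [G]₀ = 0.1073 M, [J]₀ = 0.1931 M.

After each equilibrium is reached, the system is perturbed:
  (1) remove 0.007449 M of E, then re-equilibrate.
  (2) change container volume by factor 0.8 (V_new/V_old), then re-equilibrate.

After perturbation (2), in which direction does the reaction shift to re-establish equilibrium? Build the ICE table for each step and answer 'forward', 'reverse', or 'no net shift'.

Q₀ = 3.969 vs Keq = 5.739 ⇒ Q<K, forward
Step 1:
                    E           G           J
  Initial     0.02264      0.1073      0.1931
  Change    -0.002122    0.002122    0.001415
  Equil       0.02052      0.1094      0.1945
  solve Keq expr → x = 7.0743e-04; check Q = 5.739
Then remove 0.007449 M of E.
Step 2:
                    E           G           J
  Initial     0.01307      0.1094      0.1945
  Change     0.006046   -0.006046   -0.004031
  Equil       0.01912      0.1034      0.1905
  solve Keq expr → x = -0.002015; check Q = 5.739
Then change container volume by factor 0.8 (V_new/V_old).
Step 3:
                    E           G           J
  Initial     0.02389      0.1292      0.2381
  Change     0.003029   -0.003029   -0.002019
  Equil       0.02692      0.1262      0.2361
  solve Keq expr → x = -0.00101; check Q = 5.739

Direction: reverse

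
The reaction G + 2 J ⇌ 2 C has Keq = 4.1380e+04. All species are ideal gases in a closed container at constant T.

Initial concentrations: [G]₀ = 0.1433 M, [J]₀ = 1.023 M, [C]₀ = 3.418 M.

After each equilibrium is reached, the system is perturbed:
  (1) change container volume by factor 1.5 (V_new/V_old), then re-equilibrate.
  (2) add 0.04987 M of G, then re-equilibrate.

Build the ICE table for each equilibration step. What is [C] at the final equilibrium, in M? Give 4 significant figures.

Q₀ = 77.9 vs Keq = 4.1380e+04 ⇒ Q<K, forward
Step 1:
                  G         J         C
  Initial    0.1433     1.023     3.418
  Change    -0.1427   -0.2854    0.2854
  Equil   6.0918e-04    0.7376     3.703
  solve Keq expr → x = 0.1427; check Q = 4.1380e+04
Then change container volume by factor 1.5 (V_new/V_old).
Step 2:
                  G         J         C
  Initial 4.0612e-04    0.4917     2.469
  Change  2.0186e-04 4.0372e-04 -4.0372e-04
  Equil   6.0798e-04    0.4921     2.469
  solve Keq expr → x = -2.0186e-04; check Q = 4.1380e+04
Then add 0.04987 M of G.
Step 3:
                  G         J         C
  Initial   0.05048    0.4921     2.469
  Change   -0.04945   -0.0989    0.0989
  Equil     0.00103    0.3933     2.567
  solve Keq expr → x = 0.04945; check Q = 4.1380e+04

[C]_eq = 2.567 M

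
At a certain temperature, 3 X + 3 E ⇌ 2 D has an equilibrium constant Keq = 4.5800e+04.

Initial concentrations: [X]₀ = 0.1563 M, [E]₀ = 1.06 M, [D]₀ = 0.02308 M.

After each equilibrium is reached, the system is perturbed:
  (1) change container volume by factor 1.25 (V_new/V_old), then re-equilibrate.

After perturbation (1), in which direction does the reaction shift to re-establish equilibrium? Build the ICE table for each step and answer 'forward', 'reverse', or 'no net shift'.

Q₀ = 0.1171 vs Keq = 4.5800e+04 ⇒ Q<K, forward
Step 1:
                  X         E         D
  Initial    0.1563      1.06   0.02308
  Change    -0.1487   -0.1487   0.09916
  Equil    0.007555    0.9113    0.1222
  solve Keq expr → x = 0.04958; check Q = 4.5800e+04
Then change container volume by factor 1.25 (V_new/V_old).
Step 2:
                  X         E         D
  Initial  0.006044     0.729   0.09779
  Change   0.001998  0.001998 -0.001332
  Equil    0.008042     0.731   0.09646
  solve Keq expr → x = -6.6607e-04; check Q = 4.5800e+04

Direction: reverse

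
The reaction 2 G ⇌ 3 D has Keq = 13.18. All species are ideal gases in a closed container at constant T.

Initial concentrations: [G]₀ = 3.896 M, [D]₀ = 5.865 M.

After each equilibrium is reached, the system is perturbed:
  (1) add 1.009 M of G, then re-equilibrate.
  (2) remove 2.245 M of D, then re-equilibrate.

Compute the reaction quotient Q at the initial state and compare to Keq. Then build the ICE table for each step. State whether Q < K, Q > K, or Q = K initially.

Q₀ = 13.29 vs Keq = 13.18 ⇒ Q>K, reverse
Step 1:
                    G           D
  Initial       3.896       5.865
  Change     0.006563   -0.009845
  Equil         3.903       5.855
  solve Keq expr → x = -0.003282; check Q = 13.18
Then add 1.009 M of G.
Step 2:
                    G           D
  Initial       4.912       5.855
  Change      -0.3977      0.5965
  Equil         4.514       6.452
  solve Keq expr → x = 0.1988; check Q = 13.18
Then remove 2.245 M of D.
Step 3:
                    G           D
  Initial       4.514       4.207
  Change      -0.9024       1.354
  Equil         3.611        5.56
  solve Keq expr → x = 0.4512; check Q = 13.18

Q₀ = 13.29; Q > K (proceeds reverse)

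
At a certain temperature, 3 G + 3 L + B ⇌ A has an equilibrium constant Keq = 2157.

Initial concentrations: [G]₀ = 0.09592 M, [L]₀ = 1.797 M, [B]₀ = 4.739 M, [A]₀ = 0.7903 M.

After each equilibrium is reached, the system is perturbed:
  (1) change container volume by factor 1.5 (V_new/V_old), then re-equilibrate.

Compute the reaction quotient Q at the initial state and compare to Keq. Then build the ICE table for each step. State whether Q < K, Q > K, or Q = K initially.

Q₀ = 32.56; Q < K (proceeds forward)

Q₀ = 32.56 vs Keq = 2157 ⇒ Q<K, forward
Step 1:
                  G         L         B         A
  I         0.09592     1.797     4.739    0.7903
  C        -0.07095  -0.07095  -0.02365   0.02365
  E         0.02497     1.726     4.715     0.814
  solve Keq expr → x = 0.02365; check Q = 2157
Then change container volume by factor 1.5 (V_new/V_old).
Step 2:
                  G         L         B         A
  I         0.01664     1.151     3.144    0.5426
  C         0.01999   0.01999  0.006663 -0.006663
  E         0.03663     1.171      3.15     0.536
  solve Keq expr → x = -0.006663; check Q = 2157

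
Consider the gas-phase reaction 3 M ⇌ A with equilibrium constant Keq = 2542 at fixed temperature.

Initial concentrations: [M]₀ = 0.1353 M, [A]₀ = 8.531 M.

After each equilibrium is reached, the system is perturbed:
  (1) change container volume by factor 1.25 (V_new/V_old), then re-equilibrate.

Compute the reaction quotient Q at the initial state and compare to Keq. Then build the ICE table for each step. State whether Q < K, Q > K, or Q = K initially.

Q₀ = 3444; Q > K (proceeds reverse)

Q₀ = 3444 vs Keq = 2542 ⇒ Q>K, reverse
Step 1:
                  M         A
  I          0.1353     8.531
  C         0.01439 -0.004797
  E          0.1497     8.526
  solve Keq expr → x = -0.004797; check Q = 2542
Then change container volume by factor 1.25 (V_new/V_old).
Step 2:
                  M         A
  I          0.1198     6.821
  C         0.01916 -0.006388
  E          0.1389     6.815
  solve Keq expr → x = -0.006388; check Q = 2542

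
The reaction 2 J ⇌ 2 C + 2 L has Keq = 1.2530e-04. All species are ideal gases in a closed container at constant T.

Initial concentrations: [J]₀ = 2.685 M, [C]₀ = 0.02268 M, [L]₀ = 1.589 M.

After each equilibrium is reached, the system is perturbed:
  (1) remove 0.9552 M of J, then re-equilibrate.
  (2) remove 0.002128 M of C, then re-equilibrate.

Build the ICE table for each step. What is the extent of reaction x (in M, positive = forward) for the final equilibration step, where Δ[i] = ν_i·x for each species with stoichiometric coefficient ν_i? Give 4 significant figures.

x = 0.001048 M

Q₀ = 1.8015e-04 vs Keq = 1.2530e-04 ⇒ Q>K, reverse
Step 1:
                    J           C           L
  init          2.685     0.02268       1.589
  Δ          0.003695   -0.003695   -0.003695
  eq            2.689     0.01898       1.585
  solve Keq expr → x = -0.001848; check Q = 1.2530e-04
Then remove 0.9552 M of J.
Step 2:
                    J           C           L
  init          1.733     0.01898       1.585
  Δ          0.006646   -0.006646   -0.006646
  eq             1.74     0.01234       1.579
  solve Keq expr → x = -0.003323; check Q = 1.2530e-04
Then remove 0.002128 M of C.
Step 3:
                    J           C           L
  init           1.74     0.01021       1.579
  Δ         -0.002097    0.002097    0.002097
  eq            1.738     0.01231       1.581
  solve Keq expr → x = 0.001048; check Q = 1.2530e-04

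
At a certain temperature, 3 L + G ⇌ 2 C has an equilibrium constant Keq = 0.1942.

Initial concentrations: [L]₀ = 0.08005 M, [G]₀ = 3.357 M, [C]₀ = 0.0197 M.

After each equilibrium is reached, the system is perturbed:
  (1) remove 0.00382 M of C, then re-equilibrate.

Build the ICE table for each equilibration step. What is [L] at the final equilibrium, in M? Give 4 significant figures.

[L]_eq = 0.07766 M

Q₀ = 0.2254 vs Keq = 0.1942 ⇒ Q>K, reverse
Step 1:
                    L           G           C
  I           0.08005       3.357      0.0197
  C          0.001397  4.6553e-04 -9.3106e-04
  E           0.08145       3.357     0.01877
  solve Keq expr → x = -4.6553e-04; check Q = 0.1942
Then remove 0.00382 M of C.
Step 2:
                    L           G           C
  I           0.08145       3.357     0.01495
  C         -0.003785   -0.001262    0.002524
  E           0.07766       3.356     0.01747
  solve Keq expr → x = 0.001262; check Q = 0.1942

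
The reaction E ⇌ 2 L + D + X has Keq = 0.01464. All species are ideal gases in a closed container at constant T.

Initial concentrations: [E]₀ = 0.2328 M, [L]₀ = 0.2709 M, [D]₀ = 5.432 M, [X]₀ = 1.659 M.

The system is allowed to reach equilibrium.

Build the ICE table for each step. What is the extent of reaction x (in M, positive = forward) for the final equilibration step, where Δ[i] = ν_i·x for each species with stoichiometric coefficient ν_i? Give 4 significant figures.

Q₀ = 2.841 vs Keq = 0.01464 ⇒ Q>K, reverse
Step 1:
                    E           L           D           X
  Initial      0.2328      0.2709       5.432       1.659
  Change       0.1228     -0.2456     -0.1228     -0.1228
  Equil        0.3556     0.02527       5.309       1.536
  solve Keq expr → x = -0.1228; check Q = 0.01464

x = -0.1228 M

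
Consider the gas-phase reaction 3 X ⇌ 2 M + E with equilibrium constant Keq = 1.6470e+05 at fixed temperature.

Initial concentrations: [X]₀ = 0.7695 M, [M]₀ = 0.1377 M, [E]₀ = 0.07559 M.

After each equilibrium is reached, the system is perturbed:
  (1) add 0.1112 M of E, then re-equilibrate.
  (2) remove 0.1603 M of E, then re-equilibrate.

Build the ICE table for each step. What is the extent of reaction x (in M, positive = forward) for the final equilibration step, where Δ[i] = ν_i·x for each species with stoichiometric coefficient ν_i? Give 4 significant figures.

x = 4.7889e-04 M

Q₀ = 0.003146 vs Keq = 1.6470e+05 ⇒ Q<K, forward
Step 1:
                    X           M           E
  I            0.7695      0.1377     0.07559
  C           -0.7601      0.5067      0.2534
  E          0.009396      0.6444       0.329
  solve Keq expr → x = 0.2534; check Q = 1.6470e+05
Then add 0.1112 M of E.
Step 2:
                    X           M           E
  I          0.009396      0.6444      0.4402
  C        9.4851e-04 -6.3234e-04 -3.1617e-04
  E           0.01034      0.6438      0.4398
  solve Keq expr → x = -3.1617e-04; check Q = 1.6470e+05
Then remove 0.1603 M of E.
Step 3:
                    X           M           E
  I           0.01034      0.6438      0.2795
  C         -0.001437  9.5778e-04  4.7889e-04
  E          0.008908      0.6448        0.28
  solve Keq expr → x = 4.7889e-04; check Q = 1.6470e+05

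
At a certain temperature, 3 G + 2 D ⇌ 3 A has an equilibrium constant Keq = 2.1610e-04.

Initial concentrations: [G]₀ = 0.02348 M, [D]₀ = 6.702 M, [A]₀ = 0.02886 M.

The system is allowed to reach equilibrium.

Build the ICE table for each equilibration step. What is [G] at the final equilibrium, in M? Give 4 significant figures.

[G]_eq = 0.04313 M

Q₀ = 0.04134 vs Keq = 2.1610e-04 ⇒ Q>K, reverse
Step 1:
                    G           D           A
  Initial     0.02348       6.702     0.02886
  Change      0.01965      0.0131    -0.01965
  Equil       0.04313       6.715    0.009212
  solve Keq expr → x = -0.006549; check Q = 2.1610e-04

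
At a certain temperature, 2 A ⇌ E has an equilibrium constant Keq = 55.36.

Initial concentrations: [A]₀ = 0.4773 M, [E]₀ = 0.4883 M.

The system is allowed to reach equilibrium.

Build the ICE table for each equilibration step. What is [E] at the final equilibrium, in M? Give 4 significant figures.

Q₀ = 2.143 vs Keq = 55.36 ⇒ Q<K, forward
Step 1:
                  A         E
  init       0.4773    0.4883
  Δ         -0.3671    0.1836
  eq         0.1102    0.6719
  solve Keq expr → x = 0.1836; check Q = 55.36

[E]_eq = 0.6719 M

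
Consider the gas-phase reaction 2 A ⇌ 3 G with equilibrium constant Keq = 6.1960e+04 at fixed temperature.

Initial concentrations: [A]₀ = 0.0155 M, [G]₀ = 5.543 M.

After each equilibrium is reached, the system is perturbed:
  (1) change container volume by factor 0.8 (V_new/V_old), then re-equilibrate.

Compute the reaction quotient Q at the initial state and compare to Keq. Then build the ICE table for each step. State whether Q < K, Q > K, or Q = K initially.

Q₀ = 7.0888e+05; Q > K (proceeds reverse)

Q₀ = 7.0888e+05 vs Keq = 6.1960e+04 ⇒ Q>K, reverse
Step 1:
                   A          G
  I           0.0155      5.543
  C          0.03616   -0.05424
  E          0.05166      5.489
  solve Keq expr → x = -0.01808; check Q = 6.1960e+04
Then change container volume by factor 0.8 (V_new/V_old).
Step 2:
                   A          G
  I          0.06458      6.861
  C         0.007446   -0.01117
  E          0.07202       6.85
  solve Keq expr → x = -0.003723; check Q = 6.1960e+04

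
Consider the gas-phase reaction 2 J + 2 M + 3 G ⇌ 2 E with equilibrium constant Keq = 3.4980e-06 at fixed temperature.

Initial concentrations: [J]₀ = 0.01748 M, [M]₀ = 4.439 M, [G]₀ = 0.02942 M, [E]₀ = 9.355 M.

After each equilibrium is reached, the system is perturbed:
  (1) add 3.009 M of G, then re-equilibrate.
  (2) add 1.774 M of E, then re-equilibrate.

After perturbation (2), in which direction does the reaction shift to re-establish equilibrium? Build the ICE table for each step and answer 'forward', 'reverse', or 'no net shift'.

Direction: reverse

Q₀ = 5.7083e+08 vs Keq = 3.4980e-06 ⇒ Q>K, reverse
Step 1:
                    J           M           G           E
  Initial     0.01748       4.439     0.02942       9.355
  Change        6.063       6.063       9.095      -6.063
  Equil         6.081        10.5       9.124       3.292
  solve Keq expr → x = -3.032; check Q = 3.4980e-06
Then add 3.009 M of G.
Step 2:
                    J           M           G           E
  Initial       6.081        10.5       12.13       3.292
  Change      -0.5754     -0.5754     -0.8631      0.5754
  Equil         5.505       9.927       11.27       3.867
  solve Keq expr → x = 0.2877; check Q = 3.4980e-06
Then add 1.774 M of E.
Step 3:
                    J           M           G           E
  Initial       5.505       9.927       11.27       5.641
  Change       0.5809      0.5809      0.8714     -0.5809
  Equil         6.086       10.51       12.14        5.06
  solve Keq expr → x = -0.2905; check Q = 3.4980e-06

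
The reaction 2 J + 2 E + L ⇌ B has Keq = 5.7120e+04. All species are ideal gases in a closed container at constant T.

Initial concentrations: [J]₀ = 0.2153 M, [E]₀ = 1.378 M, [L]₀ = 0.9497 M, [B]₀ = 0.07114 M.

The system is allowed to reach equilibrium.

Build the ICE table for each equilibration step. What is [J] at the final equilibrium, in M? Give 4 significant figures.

Q₀ = 0.851 vs Keq = 5.7120e+04 ⇒ Q<K, forward
Step 1:
                  J         E         L         B
  init       0.2153     1.378    0.9497   0.07114
  Δ         -0.2136   -0.2136   -0.1068    0.1068
  eq       0.001651     1.164    0.8429     0.178
  solve Keq expr → x = 0.1068; check Q = 5.7120e+04

[J]_eq = 0.001651 M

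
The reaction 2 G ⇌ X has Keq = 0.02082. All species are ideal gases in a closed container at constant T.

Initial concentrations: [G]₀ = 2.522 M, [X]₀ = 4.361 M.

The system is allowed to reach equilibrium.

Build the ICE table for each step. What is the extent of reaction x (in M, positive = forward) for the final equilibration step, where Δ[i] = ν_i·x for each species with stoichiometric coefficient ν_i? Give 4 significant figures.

Q₀ = 0.6856 vs Keq = 0.02082 ⇒ Q>K, reverse
Step 1:
                    G           X
  I             2.522       4.361
  C             5.823      -2.911
  E             8.345        1.45
  solve Keq expr → x = -2.911; check Q = 0.02082

x = -2.911 M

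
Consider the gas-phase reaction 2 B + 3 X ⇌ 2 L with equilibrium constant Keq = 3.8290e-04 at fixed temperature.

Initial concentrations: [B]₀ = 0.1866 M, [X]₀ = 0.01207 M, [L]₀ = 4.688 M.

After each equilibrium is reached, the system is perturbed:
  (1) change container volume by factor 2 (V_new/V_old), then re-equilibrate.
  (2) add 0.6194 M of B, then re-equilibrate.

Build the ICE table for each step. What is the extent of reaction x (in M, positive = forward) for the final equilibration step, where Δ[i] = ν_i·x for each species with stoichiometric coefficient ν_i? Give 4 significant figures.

x = 0.02569 M

Q₀ = 3.5895e+08 vs Keq = 3.8290e-04 ⇒ Q>K, reverse
Step 1:
                    B           X           L
  init         0.1866     0.01207       4.688
  Δ             3.694       5.541      -3.694
  eq            3.881       5.553      0.9938
  solve Keq expr → x = -1.847; check Q = 3.8290e-04
Then change container volume by factor 2 (V_new/V_old).
Step 2:
                    B           X           L
  init           1.94       2.777      0.4969
  Δ            0.2555      0.3833     -0.2555
  eq            2.196        3.16      0.2414
  solve Keq expr → x = -0.1278; check Q = 3.8290e-04
Then add 0.6194 M of B.
Step 3:
                    B           X           L
  init          2.815        3.16      0.2414
  Δ          -0.05139    -0.07708     0.05139
  eq            2.764       3.083      0.2928
  solve Keq expr → x = 0.02569; check Q = 3.8290e-04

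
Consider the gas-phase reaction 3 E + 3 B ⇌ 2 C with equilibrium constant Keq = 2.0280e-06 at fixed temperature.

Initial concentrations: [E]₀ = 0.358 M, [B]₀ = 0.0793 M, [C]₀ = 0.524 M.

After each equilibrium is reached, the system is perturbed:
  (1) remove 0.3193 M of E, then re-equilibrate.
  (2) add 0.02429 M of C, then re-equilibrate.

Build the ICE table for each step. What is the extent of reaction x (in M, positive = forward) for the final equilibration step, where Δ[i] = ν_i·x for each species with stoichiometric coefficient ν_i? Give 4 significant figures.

x = -0.01209 M

Q₀ = 1.2000e+04 vs Keq = 2.0280e-06 ⇒ Q>K, reverse
Step 1:
                   E          B          C
  init         0.358     0.0793      0.524
  Δ           0.7839     0.7839    -0.5226
  eq           1.142     0.8632   0.001394
  solve Keq expr → x = -0.2613; check Q = 2.0280e-06
Then remove 0.3193 M of E.
Step 2:
                   E          B          C
  init        0.8226     0.8632   0.001394
  Δ       8.0863e-04 8.0863e-04 -5.3908e-04
  eq          0.8234      0.864 8.5457e-04
  solve Keq expr → x = -2.6954e-04; check Q = 2.0280e-06
Then add 0.02429 M of C.
Step 3:
                   E          B          C
  init        0.8234      0.864    0.02514
  Δ          0.03626    0.03626   -0.02417
  eq          0.8597     0.9003 9.6963e-04
  solve Keq expr → x = -0.01209; check Q = 2.0280e-06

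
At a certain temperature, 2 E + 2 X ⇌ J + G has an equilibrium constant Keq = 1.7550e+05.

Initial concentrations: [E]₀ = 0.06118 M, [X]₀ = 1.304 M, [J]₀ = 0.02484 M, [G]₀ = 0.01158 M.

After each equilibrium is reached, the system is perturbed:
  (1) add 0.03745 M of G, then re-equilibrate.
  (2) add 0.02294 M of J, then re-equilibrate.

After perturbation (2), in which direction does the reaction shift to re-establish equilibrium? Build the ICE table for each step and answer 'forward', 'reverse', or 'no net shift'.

Direction: reverse

Q₀ = 0.04519 vs Keq = 1.7550e+05 ⇒ Q<K, forward
Step 1:
                    E           X           J           G
  Initial     0.06118       1.304     0.02484     0.01158
  Change     -0.06109    -0.06109     0.03054     0.03054
  Equil    9.2763e-05       1.243     0.05538     0.04212
  solve Keq expr → x = 0.03054; check Q = 1.7550e+05
Then add 0.03745 M of G.
Step 2:
                    E           X           J           G
  Initial  9.2763e-05       1.243     0.05538     0.07957
  Change   3.4696e-05  3.4696e-05 -1.7348e-05 -1.7348e-05
  Equil    1.2746e-04       1.243     0.05537     0.07956
  solve Keq expr → x = -1.7348e-05; check Q = 1.7550e+05
Then add 0.02294 M of J.
Step 3:
                    E           X           J           G
  Initial  1.2746e-04       1.243     0.07831     0.07956
  Change   2.4096e-05  2.4096e-05 -1.2048e-05 -1.2048e-05
  Equil    1.5155e-04       1.243     0.07829     0.07954
  solve Keq expr → x = -1.2048e-05; check Q = 1.7550e+05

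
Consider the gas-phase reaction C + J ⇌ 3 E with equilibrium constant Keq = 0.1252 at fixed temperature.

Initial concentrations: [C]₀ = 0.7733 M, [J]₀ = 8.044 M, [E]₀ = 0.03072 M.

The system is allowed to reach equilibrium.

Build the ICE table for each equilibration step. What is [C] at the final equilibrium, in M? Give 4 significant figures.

[C]_eq = 0.5181 M

Q₀ = 4.6606e-06 vs Keq = 0.1252 ⇒ Q<K, forward
Step 1:
                  C         J         E
  I          0.7733     8.044   0.03072
  C         -0.2552   -0.2552    0.7657
  E          0.5181     7.789    0.7964
  solve Keq expr → x = 0.2552; check Q = 0.1252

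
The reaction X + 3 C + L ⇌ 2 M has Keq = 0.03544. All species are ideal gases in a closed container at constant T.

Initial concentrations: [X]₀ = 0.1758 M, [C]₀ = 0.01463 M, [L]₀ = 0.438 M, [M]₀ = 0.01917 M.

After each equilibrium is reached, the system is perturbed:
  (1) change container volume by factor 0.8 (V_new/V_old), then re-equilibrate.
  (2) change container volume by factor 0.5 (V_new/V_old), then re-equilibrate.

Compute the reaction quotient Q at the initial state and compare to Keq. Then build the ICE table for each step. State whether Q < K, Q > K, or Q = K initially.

Q₀ = 1524; Q > K (proceeds reverse)

Q₀ = 1524 vs Keq = 0.03544 ⇒ Q>K, reverse
Step 1:
                    X           C           L           M
  I            0.1758     0.01463       0.438     0.01917
  C          0.009346     0.02804    0.009346    -0.01869
  E            0.1851     0.04267      0.4473  4.7752e-04
  solve Keq expr → x = -0.009346; check Q = 0.03544
Then change container volume by factor 0.8 (V_new/V_old).
Step 2:
                    X           C           L           M
  I            0.2314     0.05334      0.5592  5.9690e-04
  C       -1.1448e-04 -3.4344e-04 -1.1448e-04  2.2896e-04
  E            0.2313     0.05299      0.5591  8.2586e-04
  solve Keq expr → x = 1.1448e-04; check Q = 0.03544
Then change container volume by factor 0.5 (V_new/V_old).
Step 3:
                    X           C           L           M
  I            0.4626       0.106       1.118    0.001652
  C         -0.001371   -0.004112   -0.001371    0.002742
  E            0.4613      0.1019       1.117    0.004393
  solve Keq expr → x = 0.001371; check Q = 0.03544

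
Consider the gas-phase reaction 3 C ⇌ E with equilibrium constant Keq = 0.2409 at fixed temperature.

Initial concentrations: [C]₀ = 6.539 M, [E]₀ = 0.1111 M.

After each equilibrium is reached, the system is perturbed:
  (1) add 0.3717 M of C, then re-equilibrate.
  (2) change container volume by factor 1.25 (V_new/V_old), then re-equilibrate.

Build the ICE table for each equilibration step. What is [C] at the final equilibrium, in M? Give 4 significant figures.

Q₀ = 3.9736e-04 vs Keq = 0.2409 ⇒ Q<K, forward
Step 1:
                    C           E
  Initial       6.539      0.1111
  Change       -4.637       1.546
  Equil         1.902       1.657
  solve Keq expr → x = 1.546; check Q = 0.2409
Then add 0.3717 M of C.
Step 2:
                    C           E
  Initial       2.273       1.657
  Change      -0.3305      0.1102
  Equil         1.943       1.767
  solve Keq expr → x = 0.1102; check Q = 0.2409
Then change container volume by factor 1.25 (V_new/V_old).
Step 3:
                    C           E
  Initial       1.554       1.414
  Change       0.2179    -0.07263
  Equil         1.772       1.341
  solve Keq expr → x = -0.07263; check Q = 0.2409

[C]_eq = 1.772 M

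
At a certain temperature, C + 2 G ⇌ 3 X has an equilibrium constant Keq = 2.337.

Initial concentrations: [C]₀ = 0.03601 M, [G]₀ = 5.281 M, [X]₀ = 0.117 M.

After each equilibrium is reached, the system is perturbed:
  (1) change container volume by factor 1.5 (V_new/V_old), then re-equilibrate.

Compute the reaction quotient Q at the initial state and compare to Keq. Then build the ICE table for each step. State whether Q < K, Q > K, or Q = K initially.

Q₀ = 0.001595; Q < K (proceeds forward)

Q₀ = 0.001595 vs Keq = 2.337 ⇒ Q<K, forward
Step 1:
                  C         G         X
  I         0.03601     5.281     0.117
  C        -0.03583  -0.07166    0.1075
  E       1.7840e-04     5.209    0.2245
  solve Keq expr → x = 0.03583; check Q = 2.337
Then change container volume by factor 1.5 (V_new/V_old).
Step 2:
                  C         G         X
  I       1.1893e-04     3.473    0.1497
  C               0         0         0
  E       1.1893e-04     3.473    0.1497
  solve Keq expr → x = 0; check Q = 2.337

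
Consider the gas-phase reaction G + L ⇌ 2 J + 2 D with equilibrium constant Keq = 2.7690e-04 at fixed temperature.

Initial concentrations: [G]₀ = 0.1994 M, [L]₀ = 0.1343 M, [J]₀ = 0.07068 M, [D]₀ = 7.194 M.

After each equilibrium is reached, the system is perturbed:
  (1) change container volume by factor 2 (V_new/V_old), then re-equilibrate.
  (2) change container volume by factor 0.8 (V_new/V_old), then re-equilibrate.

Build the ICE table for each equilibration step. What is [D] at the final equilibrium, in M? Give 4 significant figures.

[D]_eq = 4.453 M

Q₀ = 9.655 vs Keq = 2.7690e-04 ⇒ Q>K, reverse
Step 1:
                  G         L         J         D
  I          0.1994    0.1343   0.07068     7.194
  C         0.03511   0.03511  -0.07021  -0.07021
  E          0.2345    0.1694 4.6558e-04     7.124
  solve Keq expr → x = -0.03511; check Q = 2.7690e-04
Then change container volume by factor 2 (V_new/V_old).
Step 2:
                  G         L         J         D
  I          0.1173    0.0847 2.3279e-04     3.562
  C       -1.1611e-04 -1.1611e-04 2.3221e-04 2.3221e-04
  E          0.1171   0.08459 4.6500e-04     3.562
  solve Keq expr → x = 1.1611e-04; check Q = 2.7690e-04
Then change container volume by factor 0.8 (V_new/V_old).
Step 3:
                  G         L         J         D
  I          0.1464    0.1057 5.8125e-04     4.453
  C       5.8009e-05 5.8009e-05 -1.1602e-04 -1.1602e-04
  E          0.1465    0.1058 4.6523e-04     4.453
  solve Keq expr → x = -5.8009e-05; check Q = 2.7690e-04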